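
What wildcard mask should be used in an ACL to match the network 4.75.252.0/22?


Subnet mask: 255.255.252.0
Wildcard = 255.255.255.255 - subnet mask
255 - 255 = 0
255 - 255 = 0
255 - 252 = 3
255 - 0 = 255
Wildcard: 0.0.3.255


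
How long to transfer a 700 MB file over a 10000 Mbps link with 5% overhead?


Effective throughput = 10000 * (1 - 5/100) = 9500 Mbps
File size in Mb = 700 * 8 = 5600 Mb
Time = 5600 / 9500
Time = 0.5895 seconds


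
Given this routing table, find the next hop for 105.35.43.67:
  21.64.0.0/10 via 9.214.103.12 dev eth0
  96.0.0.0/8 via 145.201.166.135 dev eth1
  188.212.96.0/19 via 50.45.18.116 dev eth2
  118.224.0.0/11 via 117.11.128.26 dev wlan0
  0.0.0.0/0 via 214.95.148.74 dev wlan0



Longest prefix match for 105.35.43.67:
  /10 21.64.0.0: no
  /8 96.0.0.0: no
  /19 188.212.96.0: no
  /11 118.224.0.0: no
  /0 0.0.0.0: MATCH
Selected: next-hop 214.95.148.74 via wlan0 (matched /0)


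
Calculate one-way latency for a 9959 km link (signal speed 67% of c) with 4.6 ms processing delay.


Speed = 0.67 * 3e5 km/s = 201000 km/s
Propagation delay = 9959 / 201000 = 0.0495 s = 49.5473 ms
Processing delay = 4.6 ms
Total one-way latency = 54.1473 ms


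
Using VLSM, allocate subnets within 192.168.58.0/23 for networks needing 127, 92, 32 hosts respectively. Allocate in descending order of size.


127 hosts -> /24 (254 usable): 192.168.58.0/24
92 hosts -> /25 (126 usable): 192.168.59.0/25
32 hosts -> /26 (62 usable): 192.168.59.128/26
Allocation: 192.168.58.0/24 (127 hosts, 254 usable); 192.168.59.0/25 (92 hosts, 126 usable); 192.168.59.128/26 (32 hosts, 62 usable)


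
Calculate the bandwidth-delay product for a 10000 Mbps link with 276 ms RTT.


BDP = bandwidth * RTT
= 10000 Mbps * 276 ms
= 10000 * 1e6 * 276 / 1000 bits
= 2760000000 bits
= 345000000 bytes
= 336914.0625 KB
BDP = 2760000000 bits (345000000 bytes)


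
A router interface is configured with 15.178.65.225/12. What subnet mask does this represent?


/12 means 12 network bits, 20 host bits
Binary: 11111111111100000000000000000000
Mask: 255.240.0.0


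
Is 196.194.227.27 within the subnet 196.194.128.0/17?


Subnet network: 196.194.128.0
Test IP AND mask: 196.194.128.0
Yes, 196.194.227.27 is in 196.194.128.0/17


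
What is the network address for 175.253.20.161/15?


IP:   10101111.11111101.00010100.10100001
Mask: 11111111.11111110.00000000.00000000
AND operation:
Net:  10101111.11111100.00000000.00000000
Network: 175.252.0.0/15


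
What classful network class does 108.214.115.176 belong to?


First octet: 108
Binary: 01101100
0xxxxxxx -> Class A (1-126)
Class A, default mask 255.0.0.0 (/8)


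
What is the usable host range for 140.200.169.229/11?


Network: 140.192.0.0
Broadcast: 140.223.255.255
First usable = network + 1
Last usable = broadcast - 1
Range: 140.192.0.1 to 140.223.255.254


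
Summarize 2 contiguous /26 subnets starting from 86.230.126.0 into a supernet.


Original prefix: /26
Number of subnets: 2 = 2^1
New prefix = 26 - 1 = 25
Supernet: 86.230.126.0/25


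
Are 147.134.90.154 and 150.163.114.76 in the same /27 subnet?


Mask: 255.255.255.224
147.134.90.154 AND mask = 147.134.90.128
150.163.114.76 AND mask = 150.163.114.64
No, different subnets (147.134.90.128 vs 150.163.114.64)


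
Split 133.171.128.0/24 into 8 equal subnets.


New prefix = 24 + 3 = 27
Each subnet has 32 addresses
  133.171.128.0/27
  133.171.128.32/27
  133.171.128.64/27
  133.171.128.96/27
  133.171.128.128/27
  133.171.128.160/27
  133.171.128.192/27
  133.171.128.224/27
Subnets: 133.171.128.0/27, 133.171.128.32/27, 133.171.128.64/27, 133.171.128.96/27, 133.171.128.128/27, 133.171.128.160/27, 133.171.128.192/27, 133.171.128.224/27


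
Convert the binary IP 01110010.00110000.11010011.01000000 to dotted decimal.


01110010 = 114
00110000 = 48
11010011 = 211
01000000 = 64
IP: 114.48.211.64


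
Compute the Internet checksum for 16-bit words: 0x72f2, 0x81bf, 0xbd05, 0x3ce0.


Sum all words (with carry folding):
+ 0x72f2 = 0x72f2
+ 0x81bf = 0xf4b1
+ 0xbd05 = 0xb1b7
+ 0x3ce0 = 0xee97
One's complement: ~0xee97
Checksum = 0x1168


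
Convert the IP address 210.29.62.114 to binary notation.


210 = 11010010
29 = 00011101
62 = 00111110
114 = 01110010
Binary: 11010010.00011101.00111110.01110010


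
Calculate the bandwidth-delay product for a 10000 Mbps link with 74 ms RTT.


BDP = bandwidth * RTT
= 10000 Mbps * 74 ms
= 10000 * 1e6 * 74 / 1000 bits
= 740000000 bits
= 92500000 bytes
= 90332.0312 KB
BDP = 740000000 bits (92500000 bytes)


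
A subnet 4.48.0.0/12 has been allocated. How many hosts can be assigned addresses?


Host bits = 32 - 12 = 20
Total addresses = 2^20 = 1048576
Usable = total - 2 (network and broadcast)
Usable hosts: 1048574


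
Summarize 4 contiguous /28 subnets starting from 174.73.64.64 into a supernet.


Original prefix: /28
Number of subnets: 4 = 2^2
New prefix = 28 - 2 = 26
Supernet: 174.73.64.64/26


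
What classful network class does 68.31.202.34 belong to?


First octet: 68
Binary: 01000100
0xxxxxxx -> Class A (1-126)
Class A, default mask 255.0.0.0 (/8)


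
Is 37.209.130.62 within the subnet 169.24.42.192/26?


Subnet network: 169.24.42.192
Test IP AND mask: 37.209.130.0
No, 37.209.130.62 is not in 169.24.42.192/26


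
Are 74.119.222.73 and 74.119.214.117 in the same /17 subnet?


Mask: 255.255.128.0
74.119.222.73 AND mask = 74.119.128.0
74.119.214.117 AND mask = 74.119.128.0
Yes, same subnet (74.119.128.0)


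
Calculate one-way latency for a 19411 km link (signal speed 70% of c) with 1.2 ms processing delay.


Speed = 0.7 * 3e5 km/s = 210000 km/s
Propagation delay = 19411 / 210000 = 0.0924 s = 92.4333 ms
Processing delay = 1.2 ms
Total one-way latency = 93.6333 ms


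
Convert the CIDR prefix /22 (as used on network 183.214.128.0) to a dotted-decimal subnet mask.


/22 means 22 network bits, 10 host bits
Binary: 11111111111111111111110000000000
Mask: 255.255.252.0


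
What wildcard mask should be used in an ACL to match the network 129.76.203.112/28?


Subnet mask: 255.255.255.240
Wildcard = 255.255.255.255 - subnet mask
255 - 255 = 0
255 - 255 = 0
255 - 255 = 0
255 - 240 = 15
Wildcard: 0.0.0.15


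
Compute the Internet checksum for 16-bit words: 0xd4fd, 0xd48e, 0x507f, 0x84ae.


Sum all words (with carry folding):
+ 0xd4fd = 0xd4fd
+ 0xd48e = 0xa98c
+ 0x507f = 0xfa0b
+ 0x84ae = 0x7eba
One's complement: ~0x7eba
Checksum = 0x8145


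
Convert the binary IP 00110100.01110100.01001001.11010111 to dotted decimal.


00110100 = 52
01110100 = 116
01001001 = 73
11010111 = 215
IP: 52.116.73.215


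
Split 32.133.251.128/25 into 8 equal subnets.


New prefix = 25 + 3 = 28
Each subnet has 16 addresses
  32.133.251.128/28
  32.133.251.144/28
  32.133.251.160/28
  32.133.251.176/28
  32.133.251.192/28
  32.133.251.208/28
  32.133.251.224/28
  32.133.251.240/28
Subnets: 32.133.251.128/28, 32.133.251.144/28, 32.133.251.160/28, 32.133.251.176/28, 32.133.251.192/28, 32.133.251.208/28, 32.133.251.224/28, 32.133.251.240/28


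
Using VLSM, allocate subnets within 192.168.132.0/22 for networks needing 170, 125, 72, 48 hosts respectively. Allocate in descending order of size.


170 hosts -> /24 (254 usable): 192.168.132.0/24
125 hosts -> /25 (126 usable): 192.168.133.0/25
72 hosts -> /25 (126 usable): 192.168.133.128/25
48 hosts -> /26 (62 usable): 192.168.134.0/26
Allocation: 192.168.132.0/24 (170 hosts, 254 usable); 192.168.133.0/25 (125 hosts, 126 usable); 192.168.133.128/25 (72 hosts, 126 usable); 192.168.134.0/26 (48 hosts, 62 usable)


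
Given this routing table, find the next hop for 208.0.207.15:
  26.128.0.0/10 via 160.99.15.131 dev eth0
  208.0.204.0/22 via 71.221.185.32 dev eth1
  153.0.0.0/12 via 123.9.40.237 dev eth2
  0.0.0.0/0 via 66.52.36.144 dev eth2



Longest prefix match for 208.0.207.15:
  /10 26.128.0.0: no
  /22 208.0.204.0: MATCH
  /12 153.0.0.0: no
  /0 0.0.0.0: MATCH
Selected: next-hop 71.221.185.32 via eth1 (matched /22)


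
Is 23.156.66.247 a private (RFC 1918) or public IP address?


RFC 1918 private ranges:
  10.0.0.0/8 (10.0.0.0 - 10.255.255.255)
  172.16.0.0/12 (172.16.0.0 - 172.31.255.255)
  192.168.0.0/16 (192.168.0.0 - 192.168.255.255)
Public (not in any RFC 1918 range)


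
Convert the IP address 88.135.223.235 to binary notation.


88 = 01011000
135 = 10000111
223 = 11011111
235 = 11101011
Binary: 01011000.10000111.11011111.11101011


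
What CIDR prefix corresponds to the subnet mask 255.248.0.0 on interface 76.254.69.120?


Binary: 11111111.11111000.00000000.00000000
Count leading 1s
Prefix: /13


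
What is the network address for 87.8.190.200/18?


IP:   01010111.00001000.10111110.11001000
Mask: 11111111.11111111.11000000.00000000
AND operation:
Net:  01010111.00001000.10000000.00000000
Network: 87.8.128.0/18


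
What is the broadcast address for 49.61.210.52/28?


Network: 49.61.210.48/28
Host bits = 4
Set all host bits to 1:
Broadcast: 49.61.210.63


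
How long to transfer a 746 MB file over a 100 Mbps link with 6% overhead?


Effective throughput = 100 * (1 - 6/100) = 94 Mbps
File size in Mb = 746 * 8 = 5968 Mb
Time = 5968 / 94
Time = 63.4894 seconds


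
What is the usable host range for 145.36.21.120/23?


Network: 145.36.20.0
Broadcast: 145.36.21.255
First usable = network + 1
Last usable = broadcast - 1
Range: 145.36.20.1 to 145.36.21.254


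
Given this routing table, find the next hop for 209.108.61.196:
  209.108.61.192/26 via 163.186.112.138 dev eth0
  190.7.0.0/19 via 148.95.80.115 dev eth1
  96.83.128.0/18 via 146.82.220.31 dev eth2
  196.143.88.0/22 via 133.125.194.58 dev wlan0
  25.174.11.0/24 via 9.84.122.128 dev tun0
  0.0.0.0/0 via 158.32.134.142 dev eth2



Longest prefix match for 209.108.61.196:
  /26 209.108.61.192: MATCH
  /19 190.7.0.0: no
  /18 96.83.128.0: no
  /22 196.143.88.0: no
  /24 25.174.11.0: no
  /0 0.0.0.0: MATCH
Selected: next-hop 163.186.112.138 via eth0 (matched /26)


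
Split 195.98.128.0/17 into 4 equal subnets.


New prefix = 17 + 2 = 19
Each subnet has 8192 addresses
  195.98.128.0/19
  195.98.160.0/19
  195.98.192.0/19
  195.98.224.0/19
Subnets: 195.98.128.0/19, 195.98.160.0/19, 195.98.192.0/19, 195.98.224.0/19


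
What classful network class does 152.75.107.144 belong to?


First octet: 152
Binary: 10011000
10xxxxxx -> Class B (128-191)
Class B, default mask 255.255.0.0 (/16)


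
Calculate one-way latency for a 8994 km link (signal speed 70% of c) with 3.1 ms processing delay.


Speed = 0.7 * 3e5 km/s = 210000 km/s
Propagation delay = 8994 / 210000 = 0.0428 s = 42.8286 ms
Processing delay = 3.1 ms
Total one-way latency = 45.9286 ms


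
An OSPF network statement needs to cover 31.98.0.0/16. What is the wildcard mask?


Subnet mask: 255.255.0.0
Wildcard = 255.255.255.255 - subnet mask
255 - 255 = 0
255 - 255 = 0
255 - 0 = 255
255 - 0 = 255
Wildcard: 0.0.255.255


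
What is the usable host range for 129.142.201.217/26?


Network: 129.142.201.192
Broadcast: 129.142.201.255
First usable = network + 1
Last usable = broadcast - 1
Range: 129.142.201.193 to 129.142.201.254


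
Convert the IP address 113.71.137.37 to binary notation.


113 = 01110001
71 = 01000111
137 = 10001001
37 = 00100101
Binary: 01110001.01000111.10001001.00100101


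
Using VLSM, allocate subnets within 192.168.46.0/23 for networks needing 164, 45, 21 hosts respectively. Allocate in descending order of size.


164 hosts -> /24 (254 usable): 192.168.46.0/24
45 hosts -> /26 (62 usable): 192.168.47.0/26
21 hosts -> /27 (30 usable): 192.168.47.64/27
Allocation: 192.168.46.0/24 (164 hosts, 254 usable); 192.168.47.0/26 (45 hosts, 62 usable); 192.168.47.64/27 (21 hosts, 30 usable)


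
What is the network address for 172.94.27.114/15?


IP:   10101100.01011110.00011011.01110010
Mask: 11111111.11111110.00000000.00000000
AND operation:
Net:  10101100.01011110.00000000.00000000
Network: 172.94.0.0/15


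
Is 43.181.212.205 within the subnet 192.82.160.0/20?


Subnet network: 192.82.160.0
Test IP AND mask: 43.181.208.0
No, 43.181.212.205 is not in 192.82.160.0/20


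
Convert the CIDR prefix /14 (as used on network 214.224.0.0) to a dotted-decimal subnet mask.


/14 means 14 network bits, 18 host bits
Binary: 11111111111111000000000000000000
Mask: 255.252.0.0


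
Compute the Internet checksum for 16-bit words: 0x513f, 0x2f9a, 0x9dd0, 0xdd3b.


Sum all words (with carry folding):
+ 0x513f = 0x513f
+ 0x2f9a = 0x80d9
+ 0x9dd0 = 0x1eaa
+ 0xdd3b = 0xfbe5
One's complement: ~0xfbe5
Checksum = 0x041a


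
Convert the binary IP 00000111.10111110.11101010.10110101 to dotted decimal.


00000111 = 7
10111110 = 190
11101010 = 234
10110101 = 181
IP: 7.190.234.181


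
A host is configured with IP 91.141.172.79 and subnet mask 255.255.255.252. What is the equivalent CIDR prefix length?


Binary: 11111111.11111111.11111111.11111100
Count leading 1s
Prefix: /30


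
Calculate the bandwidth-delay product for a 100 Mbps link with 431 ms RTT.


BDP = bandwidth * RTT
= 100 Mbps * 431 ms
= 100 * 1e6 * 431 / 1000 bits
= 43100000 bits
= 5387500 bytes
= 5261.2305 KB
BDP = 43100000 bits (5387500 bytes)


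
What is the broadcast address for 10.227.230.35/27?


Network: 10.227.230.32/27
Host bits = 5
Set all host bits to 1:
Broadcast: 10.227.230.63


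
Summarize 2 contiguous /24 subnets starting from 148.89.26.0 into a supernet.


Original prefix: /24
Number of subnets: 2 = 2^1
New prefix = 24 - 1 = 23
Supernet: 148.89.26.0/23


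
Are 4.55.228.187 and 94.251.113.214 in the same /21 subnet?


Mask: 255.255.248.0
4.55.228.187 AND mask = 4.55.224.0
94.251.113.214 AND mask = 94.251.112.0
No, different subnets (4.55.224.0 vs 94.251.112.0)


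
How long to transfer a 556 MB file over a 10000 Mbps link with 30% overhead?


Effective throughput = 10000 * (1 - 30/100) = 7000 Mbps
File size in Mb = 556 * 8 = 4448 Mb
Time = 4448 / 7000
Time = 0.6354 seconds


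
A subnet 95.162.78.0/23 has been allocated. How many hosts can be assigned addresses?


Host bits = 32 - 23 = 9
Total addresses = 2^9 = 512
Usable = total - 2 (network and broadcast)
Usable hosts: 510


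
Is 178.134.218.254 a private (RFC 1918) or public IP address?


RFC 1918 private ranges:
  10.0.0.0/8 (10.0.0.0 - 10.255.255.255)
  172.16.0.0/12 (172.16.0.0 - 172.31.255.255)
  192.168.0.0/16 (192.168.0.0 - 192.168.255.255)
Public (not in any RFC 1918 range)


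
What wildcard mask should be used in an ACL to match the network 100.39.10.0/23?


Subnet mask: 255.255.254.0
Wildcard = 255.255.255.255 - subnet mask
255 - 255 = 0
255 - 255 = 0
255 - 254 = 1
255 - 0 = 255
Wildcard: 0.0.1.255


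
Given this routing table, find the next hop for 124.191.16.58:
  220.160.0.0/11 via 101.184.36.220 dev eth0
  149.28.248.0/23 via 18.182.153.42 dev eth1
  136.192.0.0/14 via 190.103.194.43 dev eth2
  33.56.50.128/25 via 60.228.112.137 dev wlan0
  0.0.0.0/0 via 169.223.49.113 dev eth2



Longest prefix match for 124.191.16.58:
  /11 220.160.0.0: no
  /23 149.28.248.0: no
  /14 136.192.0.0: no
  /25 33.56.50.128: no
  /0 0.0.0.0: MATCH
Selected: next-hop 169.223.49.113 via eth2 (matched /0)


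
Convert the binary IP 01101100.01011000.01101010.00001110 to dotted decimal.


01101100 = 108
01011000 = 88
01101010 = 106
00001110 = 14
IP: 108.88.106.14


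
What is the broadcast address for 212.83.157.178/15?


Network: 212.82.0.0/15
Host bits = 17
Set all host bits to 1:
Broadcast: 212.83.255.255


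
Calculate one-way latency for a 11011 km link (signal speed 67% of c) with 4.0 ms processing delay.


Speed = 0.67 * 3e5 km/s = 201000 km/s
Propagation delay = 11011 / 201000 = 0.0548 s = 54.7811 ms
Processing delay = 4.0 ms
Total one-way latency = 58.7811 ms


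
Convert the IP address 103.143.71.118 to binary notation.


103 = 01100111
143 = 10001111
71 = 01000111
118 = 01110110
Binary: 01100111.10001111.01000111.01110110


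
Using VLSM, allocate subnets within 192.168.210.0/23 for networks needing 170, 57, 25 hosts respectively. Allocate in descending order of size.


170 hosts -> /24 (254 usable): 192.168.210.0/24
57 hosts -> /26 (62 usable): 192.168.211.0/26
25 hosts -> /27 (30 usable): 192.168.211.64/27
Allocation: 192.168.210.0/24 (170 hosts, 254 usable); 192.168.211.0/26 (57 hosts, 62 usable); 192.168.211.64/27 (25 hosts, 30 usable)


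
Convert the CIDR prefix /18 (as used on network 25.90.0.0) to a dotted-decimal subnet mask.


/18 means 18 network bits, 14 host bits
Binary: 11111111111111111100000000000000
Mask: 255.255.192.0


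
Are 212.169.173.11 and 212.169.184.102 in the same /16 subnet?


Mask: 255.255.0.0
212.169.173.11 AND mask = 212.169.0.0
212.169.184.102 AND mask = 212.169.0.0
Yes, same subnet (212.169.0.0)


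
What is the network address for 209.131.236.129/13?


IP:   11010001.10000011.11101100.10000001
Mask: 11111111.11111000.00000000.00000000
AND operation:
Net:  11010001.10000000.00000000.00000000
Network: 209.128.0.0/13


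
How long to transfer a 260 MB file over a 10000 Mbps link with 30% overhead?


Effective throughput = 10000 * (1 - 30/100) = 7000 Mbps
File size in Mb = 260 * 8 = 2080 Mb
Time = 2080 / 7000
Time = 0.2971 seconds


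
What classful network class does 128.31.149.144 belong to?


First octet: 128
Binary: 10000000
10xxxxxx -> Class B (128-191)
Class B, default mask 255.255.0.0 (/16)


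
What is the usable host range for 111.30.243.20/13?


Network: 111.24.0.0
Broadcast: 111.31.255.255
First usable = network + 1
Last usable = broadcast - 1
Range: 111.24.0.1 to 111.31.255.254


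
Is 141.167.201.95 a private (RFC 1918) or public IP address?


RFC 1918 private ranges:
  10.0.0.0/8 (10.0.0.0 - 10.255.255.255)
  172.16.0.0/12 (172.16.0.0 - 172.31.255.255)
  192.168.0.0/16 (192.168.0.0 - 192.168.255.255)
Public (not in any RFC 1918 range)


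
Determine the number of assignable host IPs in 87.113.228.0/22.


Host bits = 32 - 22 = 10
Total addresses = 2^10 = 1024
Usable = total - 2 (network and broadcast)
Usable hosts: 1022


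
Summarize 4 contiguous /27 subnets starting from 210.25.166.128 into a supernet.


Original prefix: /27
Number of subnets: 4 = 2^2
New prefix = 27 - 2 = 25
Supernet: 210.25.166.128/25


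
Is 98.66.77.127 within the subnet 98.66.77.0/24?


Subnet network: 98.66.77.0
Test IP AND mask: 98.66.77.0
Yes, 98.66.77.127 is in 98.66.77.0/24


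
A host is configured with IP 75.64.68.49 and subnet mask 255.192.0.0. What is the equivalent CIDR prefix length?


Binary: 11111111.11000000.00000000.00000000
Count leading 1s
Prefix: /10


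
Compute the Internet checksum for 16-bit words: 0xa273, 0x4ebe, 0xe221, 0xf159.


Sum all words (with carry folding):
+ 0xa273 = 0xa273
+ 0x4ebe = 0xf131
+ 0xe221 = 0xd353
+ 0xf159 = 0xc4ad
One's complement: ~0xc4ad
Checksum = 0x3b52


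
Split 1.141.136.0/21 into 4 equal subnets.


New prefix = 21 + 2 = 23
Each subnet has 512 addresses
  1.141.136.0/23
  1.141.138.0/23
  1.141.140.0/23
  1.141.142.0/23
Subnets: 1.141.136.0/23, 1.141.138.0/23, 1.141.140.0/23, 1.141.142.0/23


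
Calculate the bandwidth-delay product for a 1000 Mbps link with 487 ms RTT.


BDP = bandwidth * RTT
= 1000 Mbps * 487 ms
= 1000 * 1e6 * 487 / 1000 bits
= 487000000 bits
= 60875000 bytes
= 59448.2422 KB
BDP = 487000000 bits (60875000 bytes)


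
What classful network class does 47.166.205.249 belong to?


First octet: 47
Binary: 00101111
0xxxxxxx -> Class A (1-126)
Class A, default mask 255.0.0.0 (/8)


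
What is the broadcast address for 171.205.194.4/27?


Network: 171.205.194.0/27
Host bits = 5
Set all host bits to 1:
Broadcast: 171.205.194.31


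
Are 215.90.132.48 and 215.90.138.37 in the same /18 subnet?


Mask: 255.255.192.0
215.90.132.48 AND mask = 215.90.128.0
215.90.138.37 AND mask = 215.90.128.0
Yes, same subnet (215.90.128.0)


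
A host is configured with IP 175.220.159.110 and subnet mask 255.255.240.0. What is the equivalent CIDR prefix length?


Binary: 11111111.11111111.11110000.00000000
Count leading 1s
Prefix: /20


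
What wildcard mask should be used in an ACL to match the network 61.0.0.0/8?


Subnet mask: 255.0.0.0
Wildcard = 255.255.255.255 - subnet mask
255 - 255 = 0
255 - 0 = 255
255 - 0 = 255
255 - 0 = 255
Wildcard: 0.255.255.255


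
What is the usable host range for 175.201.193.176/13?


Network: 175.200.0.0
Broadcast: 175.207.255.255
First usable = network + 1
Last usable = broadcast - 1
Range: 175.200.0.1 to 175.207.255.254


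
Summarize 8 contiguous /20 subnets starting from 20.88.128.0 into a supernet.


Original prefix: /20
Number of subnets: 8 = 2^3
New prefix = 20 - 3 = 17
Supernet: 20.88.128.0/17


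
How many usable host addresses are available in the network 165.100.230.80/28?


Host bits = 32 - 28 = 4
Total addresses = 2^4 = 16
Usable = total - 2 (network and broadcast)
Usable hosts: 14


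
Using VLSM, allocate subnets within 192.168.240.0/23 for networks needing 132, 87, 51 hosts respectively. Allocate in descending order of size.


132 hosts -> /24 (254 usable): 192.168.240.0/24
87 hosts -> /25 (126 usable): 192.168.241.0/25
51 hosts -> /26 (62 usable): 192.168.241.128/26
Allocation: 192.168.240.0/24 (132 hosts, 254 usable); 192.168.241.0/25 (87 hosts, 126 usable); 192.168.241.128/26 (51 hosts, 62 usable)


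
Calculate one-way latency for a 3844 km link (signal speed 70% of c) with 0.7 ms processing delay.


Speed = 0.7 * 3e5 km/s = 210000 km/s
Propagation delay = 3844 / 210000 = 0.0183 s = 18.3048 ms
Processing delay = 0.7 ms
Total one-way latency = 19.0048 ms


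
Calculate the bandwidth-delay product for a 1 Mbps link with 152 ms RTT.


BDP = bandwidth * RTT
= 1 Mbps * 152 ms
= 1 * 1e6 * 152 / 1000 bits
= 152000 bits
= 19000 bytes
= 18.5547 KB
BDP = 152000 bits (19000 bytes)


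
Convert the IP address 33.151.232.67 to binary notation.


33 = 00100001
151 = 10010111
232 = 11101000
67 = 01000011
Binary: 00100001.10010111.11101000.01000011


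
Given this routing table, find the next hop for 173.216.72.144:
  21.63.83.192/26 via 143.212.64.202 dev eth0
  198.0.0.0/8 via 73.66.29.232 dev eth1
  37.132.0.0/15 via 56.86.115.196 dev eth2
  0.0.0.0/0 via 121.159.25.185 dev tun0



Longest prefix match for 173.216.72.144:
  /26 21.63.83.192: no
  /8 198.0.0.0: no
  /15 37.132.0.0: no
  /0 0.0.0.0: MATCH
Selected: next-hop 121.159.25.185 via tun0 (matched /0)


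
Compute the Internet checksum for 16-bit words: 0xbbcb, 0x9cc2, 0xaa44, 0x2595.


Sum all words (with carry folding):
+ 0xbbcb = 0xbbcb
+ 0x9cc2 = 0x588e
+ 0xaa44 = 0x02d3
+ 0x2595 = 0x2868
One's complement: ~0x2868
Checksum = 0xd797


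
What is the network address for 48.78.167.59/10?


IP:   00110000.01001110.10100111.00111011
Mask: 11111111.11000000.00000000.00000000
AND operation:
Net:  00110000.01000000.00000000.00000000
Network: 48.64.0.0/10


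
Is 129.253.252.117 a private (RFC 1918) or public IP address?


RFC 1918 private ranges:
  10.0.0.0/8 (10.0.0.0 - 10.255.255.255)
  172.16.0.0/12 (172.16.0.0 - 172.31.255.255)
  192.168.0.0/16 (192.168.0.0 - 192.168.255.255)
Public (not in any RFC 1918 range)


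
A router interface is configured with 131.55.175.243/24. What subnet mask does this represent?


/24 means 24 network bits, 8 host bits
Binary: 11111111111111111111111100000000
Mask: 255.255.255.0


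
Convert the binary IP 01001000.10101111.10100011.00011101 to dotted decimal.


01001000 = 72
10101111 = 175
10100011 = 163
00011101 = 29
IP: 72.175.163.29


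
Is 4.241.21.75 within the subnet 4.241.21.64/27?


Subnet network: 4.241.21.64
Test IP AND mask: 4.241.21.64
Yes, 4.241.21.75 is in 4.241.21.64/27


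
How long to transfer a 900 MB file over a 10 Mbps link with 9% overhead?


Effective throughput = 10 * (1 - 9/100) = 9.1 Mbps
File size in Mb = 900 * 8 = 7200 Mb
Time = 7200 / 9.1
Time = 791.2088 seconds


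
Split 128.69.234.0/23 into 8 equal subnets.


New prefix = 23 + 3 = 26
Each subnet has 64 addresses
  128.69.234.0/26
  128.69.234.64/26
  128.69.234.128/26
  128.69.234.192/26
  128.69.235.0/26
  128.69.235.64/26
  128.69.235.128/26
  128.69.235.192/26
Subnets: 128.69.234.0/26, 128.69.234.64/26, 128.69.234.128/26, 128.69.234.192/26, 128.69.235.0/26, 128.69.235.64/26, 128.69.235.128/26, 128.69.235.192/26


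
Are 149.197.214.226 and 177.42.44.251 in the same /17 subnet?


Mask: 255.255.128.0
149.197.214.226 AND mask = 149.197.128.0
177.42.44.251 AND mask = 177.42.0.0
No, different subnets (149.197.128.0 vs 177.42.0.0)


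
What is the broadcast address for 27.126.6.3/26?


Network: 27.126.6.0/26
Host bits = 6
Set all host bits to 1:
Broadcast: 27.126.6.63


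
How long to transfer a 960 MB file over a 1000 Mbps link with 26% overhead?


Effective throughput = 1000 * (1 - 26/100) = 740 Mbps
File size in Mb = 960 * 8 = 7680 Mb
Time = 7680 / 740
Time = 10.3784 seconds


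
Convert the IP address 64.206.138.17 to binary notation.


64 = 01000000
206 = 11001110
138 = 10001010
17 = 00010001
Binary: 01000000.11001110.10001010.00010001


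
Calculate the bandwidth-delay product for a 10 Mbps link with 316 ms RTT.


BDP = bandwidth * RTT
= 10 Mbps * 316 ms
= 10 * 1e6 * 316 / 1000 bits
= 3160000 bits
= 395000 bytes
= 385.7422 KB
BDP = 3160000 bits (395000 bytes)


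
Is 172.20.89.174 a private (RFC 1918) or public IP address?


RFC 1918 private ranges:
  10.0.0.0/8 (10.0.0.0 - 10.255.255.255)
  172.16.0.0/12 (172.16.0.0 - 172.31.255.255)
  192.168.0.0/16 (192.168.0.0 - 192.168.255.255)
Private (in 172.16.0.0/12)


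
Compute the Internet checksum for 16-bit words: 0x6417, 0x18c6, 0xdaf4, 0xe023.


Sum all words (with carry folding):
+ 0x6417 = 0x6417
+ 0x18c6 = 0x7cdd
+ 0xdaf4 = 0x57d2
+ 0xe023 = 0x37f6
One's complement: ~0x37f6
Checksum = 0xc809


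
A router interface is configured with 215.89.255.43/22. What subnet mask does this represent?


/22 means 22 network bits, 10 host bits
Binary: 11111111111111111111110000000000
Mask: 255.255.252.0


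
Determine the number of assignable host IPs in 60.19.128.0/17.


Host bits = 32 - 17 = 15
Total addresses = 2^15 = 32768
Usable = total - 2 (network and broadcast)
Usable hosts: 32766


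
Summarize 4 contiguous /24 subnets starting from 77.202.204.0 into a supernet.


Original prefix: /24
Number of subnets: 4 = 2^2
New prefix = 24 - 2 = 22
Supernet: 77.202.204.0/22


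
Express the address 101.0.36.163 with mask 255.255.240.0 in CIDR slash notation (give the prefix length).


Binary: 11111111.11111111.11110000.00000000
Count leading 1s
Prefix: /20


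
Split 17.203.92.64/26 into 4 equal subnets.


New prefix = 26 + 2 = 28
Each subnet has 16 addresses
  17.203.92.64/28
  17.203.92.80/28
  17.203.92.96/28
  17.203.92.112/28
Subnets: 17.203.92.64/28, 17.203.92.80/28, 17.203.92.96/28, 17.203.92.112/28


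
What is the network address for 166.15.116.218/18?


IP:   10100110.00001111.01110100.11011010
Mask: 11111111.11111111.11000000.00000000
AND operation:
Net:  10100110.00001111.01000000.00000000
Network: 166.15.64.0/18


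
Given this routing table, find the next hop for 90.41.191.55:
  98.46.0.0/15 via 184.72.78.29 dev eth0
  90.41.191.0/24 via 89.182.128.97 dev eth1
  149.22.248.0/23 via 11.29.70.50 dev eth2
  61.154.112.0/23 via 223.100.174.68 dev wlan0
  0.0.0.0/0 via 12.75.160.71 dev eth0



Longest prefix match for 90.41.191.55:
  /15 98.46.0.0: no
  /24 90.41.191.0: MATCH
  /23 149.22.248.0: no
  /23 61.154.112.0: no
  /0 0.0.0.0: MATCH
Selected: next-hop 89.182.128.97 via eth1 (matched /24)


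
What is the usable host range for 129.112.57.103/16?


Network: 129.112.0.0
Broadcast: 129.112.255.255
First usable = network + 1
Last usable = broadcast - 1
Range: 129.112.0.1 to 129.112.255.254


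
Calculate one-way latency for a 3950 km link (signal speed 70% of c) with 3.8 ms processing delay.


Speed = 0.7 * 3e5 km/s = 210000 km/s
Propagation delay = 3950 / 210000 = 0.0188 s = 18.8095 ms
Processing delay = 3.8 ms
Total one-way latency = 22.6095 ms


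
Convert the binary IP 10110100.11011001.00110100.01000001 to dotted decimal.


10110100 = 180
11011001 = 217
00110100 = 52
01000001 = 65
IP: 180.217.52.65


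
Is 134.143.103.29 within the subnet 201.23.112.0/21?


Subnet network: 201.23.112.0
Test IP AND mask: 134.143.96.0
No, 134.143.103.29 is not in 201.23.112.0/21


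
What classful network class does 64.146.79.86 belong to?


First octet: 64
Binary: 01000000
0xxxxxxx -> Class A (1-126)
Class A, default mask 255.0.0.0 (/8)


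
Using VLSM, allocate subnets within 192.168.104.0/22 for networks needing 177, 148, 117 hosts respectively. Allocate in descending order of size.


177 hosts -> /24 (254 usable): 192.168.104.0/24
148 hosts -> /24 (254 usable): 192.168.105.0/24
117 hosts -> /25 (126 usable): 192.168.106.0/25
Allocation: 192.168.104.0/24 (177 hosts, 254 usable); 192.168.105.0/24 (148 hosts, 254 usable); 192.168.106.0/25 (117 hosts, 126 usable)


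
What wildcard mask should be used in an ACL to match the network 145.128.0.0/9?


Subnet mask: 255.128.0.0
Wildcard = 255.255.255.255 - subnet mask
255 - 255 = 0
255 - 128 = 127
255 - 0 = 255
255 - 0 = 255
Wildcard: 0.127.255.255


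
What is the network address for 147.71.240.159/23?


IP:   10010011.01000111.11110000.10011111
Mask: 11111111.11111111.11111110.00000000
AND operation:
Net:  10010011.01000111.11110000.00000000
Network: 147.71.240.0/23


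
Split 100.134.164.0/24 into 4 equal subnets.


New prefix = 24 + 2 = 26
Each subnet has 64 addresses
  100.134.164.0/26
  100.134.164.64/26
  100.134.164.128/26
  100.134.164.192/26
Subnets: 100.134.164.0/26, 100.134.164.64/26, 100.134.164.128/26, 100.134.164.192/26


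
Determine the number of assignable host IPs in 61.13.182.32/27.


Host bits = 32 - 27 = 5
Total addresses = 2^5 = 32
Usable = total - 2 (network and broadcast)
Usable hosts: 30


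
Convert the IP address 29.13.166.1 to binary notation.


29 = 00011101
13 = 00001101
166 = 10100110
1 = 00000001
Binary: 00011101.00001101.10100110.00000001


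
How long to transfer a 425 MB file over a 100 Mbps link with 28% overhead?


Effective throughput = 100 * (1 - 28/100) = 72 Mbps
File size in Mb = 425 * 8 = 3400 Mb
Time = 3400 / 72
Time = 47.2222 seconds


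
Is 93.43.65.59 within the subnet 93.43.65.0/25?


Subnet network: 93.43.65.0
Test IP AND mask: 93.43.65.0
Yes, 93.43.65.59 is in 93.43.65.0/25


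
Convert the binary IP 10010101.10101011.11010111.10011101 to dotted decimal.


10010101 = 149
10101011 = 171
11010111 = 215
10011101 = 157
IP: 149.171.215.157


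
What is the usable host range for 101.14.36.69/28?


Network: 101.14.36.64
Broadcast: 101.14.36.79
First usable = network + 1
Last usable = broadcast - 1
Range: 101.14.36.65 to 101.14.36.78


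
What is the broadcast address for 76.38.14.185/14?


Network: 76.36.0.0/14
Host bits = 18
Set all host bits to 1:
Broadcast: 76.39.255.255


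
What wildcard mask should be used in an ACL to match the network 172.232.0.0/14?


Subnet mask: 255.252.0.0
Wildcard = 255.255.255.255 - subnet mask
255 - 255 = 0
255 - 252 = 3
255 - 0 = 255
255 - 0 = 255
Wildcard: 0.3.255.255


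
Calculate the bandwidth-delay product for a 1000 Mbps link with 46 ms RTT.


BDP = bandwidth * RTT
= 1000 Mbps * 46 ms
= 1000 * 1e6 * 46 / 1000 bits
= 46000000 bits
= 5750000 bytes
= 5615.2344 KB
BDP = 46000000 bits (5750000 bytes)


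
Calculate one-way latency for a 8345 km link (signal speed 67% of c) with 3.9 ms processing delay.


Speed = 0.67 * 3e5 km/s = 201000 km/s
Propagation delay = 8345 / 201000 = 0.0415 s = 41.5174 ms
Processing delay = 3.9 ms
Total one-way latency = 45.4174 ms


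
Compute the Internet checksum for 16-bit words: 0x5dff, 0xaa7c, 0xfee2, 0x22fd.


Sum all words (with carry folding):
+ 0x5dff = 0x5dff
+ 0xaa7c = 0x087c
+ 0xfee2 = 0x075f
+ 0x22fd = 0x2a5c
One's complement: ~0x2a5c
Checksum = 0xd5a3


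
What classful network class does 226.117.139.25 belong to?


First octet: 226
Binary: 11100010
1110xxxx -> Class D (224-239)
Class D (multicast), default mask N/A


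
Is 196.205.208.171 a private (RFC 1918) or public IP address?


RFC 1918 private ranges:
  10.0.0.0/8 (10.0.0.0 - 10.255.255.255)
  172.16.0.0/12 (172.16.0.0 - 172.31.255.255)
  192.168.0.0/16 (192.168.0.0 - 192.168.255.255)
Public (not in any RFC 1918 range)


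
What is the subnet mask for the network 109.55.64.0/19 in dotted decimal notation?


/19 means 19 network bits, 13 host bits
Binary: 11111111111111111110000000000000
Mask: 255.255.224.0


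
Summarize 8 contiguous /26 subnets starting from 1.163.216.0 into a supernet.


Original prefix: /26
Number of subnets: 8 = 2^3
New prefix = 26 - 3 = 23
Supernet: 1.163.216.0/23


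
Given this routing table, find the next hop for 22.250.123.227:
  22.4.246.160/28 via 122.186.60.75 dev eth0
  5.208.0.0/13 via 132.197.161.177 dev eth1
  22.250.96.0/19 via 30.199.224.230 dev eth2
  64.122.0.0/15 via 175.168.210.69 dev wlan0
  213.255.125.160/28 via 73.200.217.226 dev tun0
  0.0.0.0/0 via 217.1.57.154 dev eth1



Longest prefix match for 22.250.123.227:
  /28 22.4.246.160: no
  /13 5.208.0.0: no
  /19 22.250.96.0: MATCH
  /15 64.122.0.0: no
  /28 213.255.125.160: no
  /0 0.0.0.0: MATCH
Selected: next-hop 30.199.224.230 via eth2 (matched /19)


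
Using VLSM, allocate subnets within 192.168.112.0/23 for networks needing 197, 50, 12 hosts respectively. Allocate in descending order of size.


197 hosts -> /24 (254 usable): 192.168.112.0/24
50 hosts -> /26 (62 usable): 192.168.113.0/26
12 hosts -> /28 (14 usable): 192.168.113.64/28
Allocation: 192.168.112.0/24 (197 hosts, 254 usable); 192.168.113.0/26 (50 hosts, 62 usable); 192.168.113.64/28 (12 hosts, 14 usable)


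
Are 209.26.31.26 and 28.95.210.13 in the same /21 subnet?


Mask: 255.255.248.0
209.26.31.26 AND mask = 209.26.24.0
28.95.210.13 AND mask = 28.95.208.0
No, different subnets (209.26.24.0 vs 28.95.208.0)


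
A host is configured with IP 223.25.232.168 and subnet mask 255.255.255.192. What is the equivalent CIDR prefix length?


Binary: 11111111.11111111.11111111.11000000
Count leading 1s
Prefix: /26


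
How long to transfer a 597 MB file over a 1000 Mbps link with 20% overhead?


Effective throughput = 1000 * (1 - 20/100) = 800 Mbps
File size in Mb = 597 * 8 = 4776 Mb
Time = 4776 / 800
Time = 5.97 seconds


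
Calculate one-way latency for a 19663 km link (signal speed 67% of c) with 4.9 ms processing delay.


Speed = 0.67 * 3e5 km/s = 201000 km/s
Propagation delay = 19663 / 201000 = 0.0978 s = 97.8259 ms
Processing delay = 4.9 ms
Total one-way latency = 102.7259 ms


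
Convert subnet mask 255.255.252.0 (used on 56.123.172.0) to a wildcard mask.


Subnet mask: 255.255.252.0
Wildcard = 255.255.255.255 - subnet mask
255 - 255 = 0
255 - 255 = 0
255 - 252 = 3
255 - 0 = 255
Wildcard: 0.0.3.255


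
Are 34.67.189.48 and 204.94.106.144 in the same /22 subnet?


Mask: 255.255.252.0
34.67.189.48 AND mask = 34.67.188.0
204.94.106.144 AND mask = 204.94.104.0
No, different subnets (34.67.188.0 vs 204.94.104.0)


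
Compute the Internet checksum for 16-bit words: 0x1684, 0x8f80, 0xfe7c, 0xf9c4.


Sum all words (with carry folding):
+ 0x1684 = 0x1684
+ 0x8f80 = 0xa604
+ 0xfe7c = 0xa481
+ 0xf9c4 = 0x9e46
One's complement: ~0x9e46
Checksum = 0x61b9


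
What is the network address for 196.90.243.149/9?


IP:   11000100.01011010.11110011.10010101
Mask: 11111111.10000000.00000000.00000000
AND operation:
Net:  11000100.00000000.00000000.00000000
Network: 196.0.0.0/9


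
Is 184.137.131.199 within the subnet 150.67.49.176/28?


Subnet network: 150.67.49.176
Test IP AND mask: 184.137.131.192
No, 184.137.131.199 is not in 150.67.49.176/28


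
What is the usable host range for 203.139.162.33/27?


Network: 203.139.162.32
Broadcast: 203.139.162.63
First usable = network + 1
Last usable = broadcast - 1
Range: 203.139.162.33 to 203.139.162.62


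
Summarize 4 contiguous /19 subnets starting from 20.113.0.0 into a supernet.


Original prefix: /19
Number of subnets: 4 = 2^2
New prefix = 19 - 2 = 17
Supernet: 20.113.0.0/17


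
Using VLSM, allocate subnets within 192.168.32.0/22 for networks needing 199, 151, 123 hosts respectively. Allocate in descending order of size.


199 hosts -> /24 (254 usable): 192.168.32.0/24
151 hosts -> /24 (254 usable): 192.168.33.0/24
123 hosts -> /25 (126 usable): 192.168.34.0/25
Allocation: 192.168.32.0/24 (199 hosts, 254 usable); 192.168.33.0/24 (151 hosts, 254 usable); 192.168.34.0/25 (123 hosts, 126 usable)


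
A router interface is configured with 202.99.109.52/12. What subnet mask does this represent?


/12 means 12 network bits, 20 host bits
Binary: 11111111111100000000000000000000
Mask: 255.240.0.0


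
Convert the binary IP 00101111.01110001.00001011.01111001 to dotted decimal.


00101111 = 47
01110001 = 113
00001011 = 11
01111001 = 121
IP: 47.113.11.121


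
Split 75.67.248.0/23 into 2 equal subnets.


New prefix = 23 + 1 = 24
Each subnet has 256 addresses
  75.67.248.0/24
  75.67.249.0/24
Subnets: 75.67.248.0/24, 75.67.249.0/24


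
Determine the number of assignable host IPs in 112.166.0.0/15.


Host bits = 32 - 15 = 17
Total addresses = 2^17 = 131072
Usable = total - 2 (network and broadcast)
Usable hosts: 131070


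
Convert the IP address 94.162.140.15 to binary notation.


94 = 01011110
162 = 10100010
140 = 10001100
15 = 00001111
Binary: 01011110.10100010.10001100.00001111


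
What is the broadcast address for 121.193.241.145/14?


Network: 121.192.0.0/14
Host bits = 18
Set all host bits to 1:
Broadcast: 121.195.255.255


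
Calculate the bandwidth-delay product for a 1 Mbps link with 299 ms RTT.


BDP = bandwidth * RTT
= 1 Mbps * 299 ms
= 1 * 1e6 * 299 / 1000 bits
= 299000 bits
= 37375 bytes
= 36.499 KB
BDP = 299000 bits (37375 bytes)


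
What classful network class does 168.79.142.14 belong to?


First octet: 168
Binary: 10101000
10xxxxxx -> Class B (128-191)
Class B, default mask 255.255.0.0 (/16)


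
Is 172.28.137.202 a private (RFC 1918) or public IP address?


RFC 1918 private ranges:
  10.0.0.0/8 (10.0.0.0 - 10.255.255.255)
  172.16.0.0/12 (172.16.0.0 - 172.31.255.255)
  192.168.0.0/16 (192.168.0.0 - 192.168.255.255)
Private (in 172.16.0.0/12)


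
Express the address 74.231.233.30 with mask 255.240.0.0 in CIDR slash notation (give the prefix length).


Binary: 11111111.11110000.00000000.00000000
Count leading 1s
Prefix: /12


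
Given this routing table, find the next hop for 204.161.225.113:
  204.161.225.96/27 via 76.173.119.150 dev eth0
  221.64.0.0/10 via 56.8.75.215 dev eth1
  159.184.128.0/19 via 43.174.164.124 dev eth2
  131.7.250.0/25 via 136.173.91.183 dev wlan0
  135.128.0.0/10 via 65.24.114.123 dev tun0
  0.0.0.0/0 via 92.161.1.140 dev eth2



Longest prefix match for 204.161.225.113:
  /27 204.161.225.96: MATCH
  /10 221.64.0.0: no
  /19 159.184.128.0: no
  /25 131.7.250.0: no
  /10 135.128.0.0: no
  /0 0.0.0.0: MATCH
Selected: next-hop 76.173.119.150 via eth0 (matched /27)


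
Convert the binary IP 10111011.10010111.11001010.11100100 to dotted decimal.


10111011 = 187
10010111 = 151
11001010 = 202
11100100 = 228
IP: 187.151.202.228


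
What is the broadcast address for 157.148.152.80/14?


Network: 157.148.0.0/14
Host bits = 18
Set all host bits to 1:
Broadcast: 157.151.255.255


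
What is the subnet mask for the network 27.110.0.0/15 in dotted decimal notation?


/15 means 15 network bits, 17 host bits
Binary: 11111111111111100000000000000000
Mask: 255.254.0.0
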